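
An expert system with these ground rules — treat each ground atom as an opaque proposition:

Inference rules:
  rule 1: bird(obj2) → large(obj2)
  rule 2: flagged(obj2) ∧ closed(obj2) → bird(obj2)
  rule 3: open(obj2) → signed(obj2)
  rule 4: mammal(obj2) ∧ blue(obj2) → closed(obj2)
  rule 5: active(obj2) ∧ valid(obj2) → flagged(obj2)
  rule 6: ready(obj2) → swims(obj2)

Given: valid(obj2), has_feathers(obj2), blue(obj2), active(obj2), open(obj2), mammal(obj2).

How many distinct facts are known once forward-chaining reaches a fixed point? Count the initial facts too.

11

Round 1: rule 3 [open(obj2) → signed(obj2)]; rule 4 [mammal(obj2) ∧ blue(obj2) → closed(obj2)]; rule 5 [active(obj2) ∧ valid(obj2) → flagged(obj2)]. Adds signed(obj2), closed(obj2), flagged(obj2).
Round 2: rule 2 [flagged(obj2) ∧ closed(obj2) → bird(obj2)]. Adds bird(obj2).
Round 3: rule 1 [bird(obj2) → large(obj2)]. Adds large(obj2).
Closure: {active(obj2), bird(obj2), blue(obj2), closed(obj2), flagged(obj2), has_feathers(obj2), large(obj2), mammal(obj2), open(obj2), signed(obj2), valid(obj2)} — 11 facts.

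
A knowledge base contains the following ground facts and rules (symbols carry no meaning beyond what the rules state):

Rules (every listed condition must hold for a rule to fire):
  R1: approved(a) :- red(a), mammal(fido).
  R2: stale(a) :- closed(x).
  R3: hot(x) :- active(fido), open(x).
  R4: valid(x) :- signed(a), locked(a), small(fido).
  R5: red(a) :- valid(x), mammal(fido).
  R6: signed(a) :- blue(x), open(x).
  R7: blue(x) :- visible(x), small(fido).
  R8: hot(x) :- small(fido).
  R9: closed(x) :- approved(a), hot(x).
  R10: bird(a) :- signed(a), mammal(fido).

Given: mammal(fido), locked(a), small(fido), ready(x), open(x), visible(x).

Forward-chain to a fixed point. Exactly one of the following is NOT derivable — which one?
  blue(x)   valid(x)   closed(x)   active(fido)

[1] R7 [blue(x) :- visible(x), small(fido).]; R8 [hot(x) :- small(fido).]. ⇒ new: blue(x), hot(x).
[2] R6 [signed(a) :- blue(x), open(x).]. ⇒ new: signed(a).
[3] R4 [valid(x) :- signed(a), locked(a), small(fido).]; R10 [bird(a) :- signed(a), mammal(fido).]. ⇒ new: valid(x), bird(a).
[4] R5 [red(a) :- valid(x), mammal(fido).]. ⇒ new: red(a).
[5] R1 [approved(a) :- red(a), mammal(fido).]. ⇒ new: approved(a).
[6] R9 [closed(x) :- approved(a), hot(x).]. ⇒ new: closed(x).
[7] R2 [stale(a) :- closed(x).]. ⇒ new: stale(a).
Derived: blue(x) (round 1), closed(x) (round 6), valid(x) (round 3). active(fido) never appears in any round.

active(fido)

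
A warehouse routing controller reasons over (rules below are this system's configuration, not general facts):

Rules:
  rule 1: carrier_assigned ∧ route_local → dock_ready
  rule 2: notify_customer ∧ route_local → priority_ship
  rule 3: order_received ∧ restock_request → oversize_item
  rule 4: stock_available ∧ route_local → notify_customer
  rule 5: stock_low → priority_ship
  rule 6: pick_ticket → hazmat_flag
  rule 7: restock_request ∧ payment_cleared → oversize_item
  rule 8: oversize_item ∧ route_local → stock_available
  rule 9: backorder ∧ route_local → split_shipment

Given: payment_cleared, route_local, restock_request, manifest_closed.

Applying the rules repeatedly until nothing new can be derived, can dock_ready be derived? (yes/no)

Round 1: rule 7 [restock_request ∧ payment_cleared → oversize_item]. Adds oversize_item.
Round 2: rule 8 [oversize_item ∧ route_local → stock_available]. Adds stock_available.
Round 3: rule 4 [stock_available ∧ route_local → notify_customer]. Adds notify_customer.
Round 4: rule 2 [notify_customer ∧ route_local → priority_ship]. Adds priority_ship.
Fixed point reached. dock_ready is concluded only by rule 1; rule 1 needs carrier_assigned (never derived).

no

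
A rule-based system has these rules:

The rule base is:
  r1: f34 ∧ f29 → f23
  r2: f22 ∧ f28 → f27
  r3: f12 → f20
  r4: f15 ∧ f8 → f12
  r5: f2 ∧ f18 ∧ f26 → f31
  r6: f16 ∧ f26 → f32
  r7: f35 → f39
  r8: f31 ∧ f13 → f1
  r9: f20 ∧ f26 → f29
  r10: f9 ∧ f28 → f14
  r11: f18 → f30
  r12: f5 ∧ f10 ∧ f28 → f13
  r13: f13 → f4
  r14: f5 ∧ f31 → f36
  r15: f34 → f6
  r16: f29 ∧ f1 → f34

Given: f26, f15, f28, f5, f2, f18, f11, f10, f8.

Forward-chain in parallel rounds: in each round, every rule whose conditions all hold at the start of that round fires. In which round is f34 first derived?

4

Round 1 — r4, r5, r11, r12, derive f12, f31, f30, f13.
Round 2 — r3, r8, r13, r14, derive f20, f1, f4, f36.
Round 3 — r9, derive f29.
Round 4 — r16, derive f34.
f34 first appears in round 4.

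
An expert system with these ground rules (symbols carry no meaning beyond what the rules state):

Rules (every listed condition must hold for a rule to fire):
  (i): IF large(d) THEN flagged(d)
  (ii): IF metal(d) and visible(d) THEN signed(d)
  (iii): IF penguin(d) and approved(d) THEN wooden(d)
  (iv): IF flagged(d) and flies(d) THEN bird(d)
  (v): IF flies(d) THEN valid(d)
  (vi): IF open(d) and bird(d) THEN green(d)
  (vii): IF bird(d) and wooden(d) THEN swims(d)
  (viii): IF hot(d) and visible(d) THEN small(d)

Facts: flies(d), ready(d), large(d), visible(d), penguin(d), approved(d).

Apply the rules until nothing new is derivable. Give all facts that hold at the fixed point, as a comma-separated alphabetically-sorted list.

approved(d), bird(d), flagged(d), flies(d), large(d), penguin(d), ready(d), swims(d), valid(d), visible(d), wooden(d)

Round 1 fires (i), (iii), (v), giving flagged(d), wooden(d), valid(d).
Round 2 fires (iv), giving bird(d).
Round 3 fires (vii), giving swims(d).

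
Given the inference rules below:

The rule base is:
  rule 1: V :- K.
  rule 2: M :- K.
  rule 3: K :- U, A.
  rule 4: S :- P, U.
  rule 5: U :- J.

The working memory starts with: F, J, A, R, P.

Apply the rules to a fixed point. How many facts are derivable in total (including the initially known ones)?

10

Round 1: rule 5 [U :- J.]. Adds U.
Round 2: rule 3 [K :- U, A.]; rule 4 [S :- P, U.]. Adds K, S.
Round 3: rule 1 [V :- K.]; rule 2 [M :- K.]. Adds V, M.
Closure: {A, F, J, K, M, P, R, S, U, V} — 10 facts.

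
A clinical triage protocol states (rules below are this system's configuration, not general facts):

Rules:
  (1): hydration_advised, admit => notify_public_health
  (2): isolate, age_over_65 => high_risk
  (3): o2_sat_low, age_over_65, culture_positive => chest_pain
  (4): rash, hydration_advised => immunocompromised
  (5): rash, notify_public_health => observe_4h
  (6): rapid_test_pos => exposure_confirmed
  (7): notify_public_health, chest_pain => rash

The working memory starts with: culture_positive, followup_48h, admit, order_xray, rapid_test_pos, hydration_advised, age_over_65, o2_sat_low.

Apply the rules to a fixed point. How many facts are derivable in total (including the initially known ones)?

14

Round 1 — (1), (3), (6), derive notify_public_health, chest_pain, exposure_confirmed.
Round 2 — (7), derive rash.
Round 3 — (4), (5), derive immunocompromised, observe_4h.
Closure: {admit, age_over_65, chest_pain, culture_positive, exposure_confirmed, followup_48h, hydration_advised, immunocompromised, notify_public_health, o2_sat_low, observe_4h, order_xray, rapid_test_pos, rash} — 14 facts.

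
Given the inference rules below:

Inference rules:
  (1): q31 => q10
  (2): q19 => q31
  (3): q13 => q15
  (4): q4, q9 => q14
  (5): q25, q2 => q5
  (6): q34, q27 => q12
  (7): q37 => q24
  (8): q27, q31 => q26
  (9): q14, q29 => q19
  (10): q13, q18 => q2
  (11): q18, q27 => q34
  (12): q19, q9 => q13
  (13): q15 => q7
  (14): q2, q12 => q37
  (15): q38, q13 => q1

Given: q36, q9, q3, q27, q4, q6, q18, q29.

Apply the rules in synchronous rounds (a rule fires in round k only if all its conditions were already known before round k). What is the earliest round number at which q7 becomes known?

5

Round 1 fires (4), (11), giving q14, q34.
Round 2 fires (6), (9), giving q12, q19.
Round 3 fires (2), (12), giving q31, q13.
Round 4 fires (1), (3), (8), (10), giving q10, q15, q26, q2.
Round 5 fires (13), (14), giving q7, q37.
q7 first appears in round 5.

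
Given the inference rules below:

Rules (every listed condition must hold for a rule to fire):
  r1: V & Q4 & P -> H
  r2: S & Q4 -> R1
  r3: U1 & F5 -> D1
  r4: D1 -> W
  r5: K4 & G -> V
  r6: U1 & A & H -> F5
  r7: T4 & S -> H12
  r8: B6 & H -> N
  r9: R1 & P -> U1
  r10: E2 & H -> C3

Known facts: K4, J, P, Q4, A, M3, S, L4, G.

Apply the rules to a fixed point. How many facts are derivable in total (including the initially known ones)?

16

Round 1: r2 [S & Q4 -> R1]; r5 [K4 & G -> V]. Adds R1, V.
Round 2: r1 [V & Q4 & P -> H]; r9 [R1 & P -> U1]. Adds H, U1.
Round 3: r6 [U1 & A & H -> F5]. Adds F5.
Round 4: r3 [U1 & F5 -> D1]. Adds D1.
Round 5: r4 [D1 -> W]. Adds W.
Closure: {A, D1, F5, G, H, J, K4, L4, M3, P, Q4, R1, S, U1, V, W} — 16 facts.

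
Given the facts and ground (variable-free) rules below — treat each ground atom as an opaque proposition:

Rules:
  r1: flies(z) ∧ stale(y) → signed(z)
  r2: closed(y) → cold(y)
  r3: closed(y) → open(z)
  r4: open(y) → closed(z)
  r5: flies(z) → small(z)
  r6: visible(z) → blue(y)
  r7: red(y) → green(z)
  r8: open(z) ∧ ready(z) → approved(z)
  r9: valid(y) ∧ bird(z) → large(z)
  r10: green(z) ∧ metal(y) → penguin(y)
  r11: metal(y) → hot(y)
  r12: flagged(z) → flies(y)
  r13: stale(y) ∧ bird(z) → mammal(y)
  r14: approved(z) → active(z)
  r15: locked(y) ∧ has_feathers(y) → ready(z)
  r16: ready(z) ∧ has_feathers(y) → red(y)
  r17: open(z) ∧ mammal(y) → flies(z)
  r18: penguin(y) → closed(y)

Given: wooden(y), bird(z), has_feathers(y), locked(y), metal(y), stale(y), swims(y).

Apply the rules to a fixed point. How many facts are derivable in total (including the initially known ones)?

Round 1: r11 [metal(y) → hot(y)]; r13 [stale(y) ∧ bird(z) → mammal(y)]; r15 [locked(y) ∧ has_feathers(y) → ready(z)]. New: hot(y), mammal(y), ready(z).
Round 2: r16 [ready(z) ∧ has_feathers(y) → red(y)]. New: red(y).
Round 3: r7 [red(y) → green(z)]. New: green(z).
Round 4: r10 [green(z) ∧ metal(y) → penguin(y)]. New: penguin(y).
Round 5: r18 [penguin(y) → closed(y)]. New: closed(y).
Round 6: r2 [closed(y) → cold(y)]; r3 [closed(y) → open(z)]. New: cold(y), open(z).
Round 7: r8 [open(z) ∧ ready(z) → approved(z)]; r17 [open(z) ∧ mammal(y) → flies(z)]. New: approved(z), flies(z).
Round 8: r1 [flies(z) ∧ stale(y) → signed(z)]; r5 [flies(z) → small(z)]; r14 [approved(z) → active(z)]. New: signed(z), small(z), active(z).
Closure: {active(z), approved(z), bird(z), closed(y), cold(y), flies(z), green(z), has_feathers(y), hot(y), locked(y), mammal(y), metal(y), open(z), penguin(y), ready(z), red(y), signed(z), small(z), stale(y), swims(y), wooden(y)} — 21 facts.

21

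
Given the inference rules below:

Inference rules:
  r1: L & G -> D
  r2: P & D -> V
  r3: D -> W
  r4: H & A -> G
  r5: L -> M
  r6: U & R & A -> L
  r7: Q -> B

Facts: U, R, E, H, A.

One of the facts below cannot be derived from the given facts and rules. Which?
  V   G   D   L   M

[1] r4 [H & A -> G]; r6 [U & R & A -> L]. ⇒ new: G, L.
[2] r1 [L & G -> D]; r5 [L -> M]. ⇒ new: D, M.
[3] r3 [D -> W]. ⇒ new: W.
Derived: L (round 1), D (round 2), M (round 2), G (round 1). V never appears in any round.

V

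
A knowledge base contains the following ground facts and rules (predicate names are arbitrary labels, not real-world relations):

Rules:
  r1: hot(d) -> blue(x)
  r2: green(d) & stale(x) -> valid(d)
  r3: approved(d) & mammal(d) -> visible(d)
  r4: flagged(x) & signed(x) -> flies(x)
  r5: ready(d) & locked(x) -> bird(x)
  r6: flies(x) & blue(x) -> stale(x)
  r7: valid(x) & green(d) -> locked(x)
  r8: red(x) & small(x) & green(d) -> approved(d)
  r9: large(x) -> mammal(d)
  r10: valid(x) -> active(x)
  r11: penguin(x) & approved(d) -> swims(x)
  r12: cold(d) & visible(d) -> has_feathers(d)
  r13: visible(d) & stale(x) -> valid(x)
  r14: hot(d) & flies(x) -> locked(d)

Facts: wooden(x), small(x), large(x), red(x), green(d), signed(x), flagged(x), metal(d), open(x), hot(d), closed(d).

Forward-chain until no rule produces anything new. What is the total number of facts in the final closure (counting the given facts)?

Round 1: r1 [hot(d) -> blue(x)]; r4 [flagged(x) & signed(x) -> flies(x)]; r8 [red(x) & small(x) & green(d) -> approved(d)]; r9 [large(x) -> mammal(d)]. New: blue(x), flies(x), approved(d), mammal(d).
Round 2: r3 [approved(d) & mammal(d) -> visible(d)]; r6 [flies(x) & blue(x) -> stale(x)]; r14 [hot(d) & flies(x) -> locked(d)]. New: visible(d), stale(x), locked(d).
Round 3: r2 [green(d) & stale(x) -> valid(d)]; r13 [visible(d) & stale(x) -> valid(x)]. New: valid(d), valid(x).
Round 4: r7 [valid(x) & green(d) -> locked(x)]; r10 [valid(x) -> active(x)]. New: locked(x), active(x).
Closure: {active(x), approved(d), blue(x), closed(d), flagged(x), flies(x), green(d), hot(d), large(x), locked(d), locked(x), mammal(d), metal(d), open(x), red(x), signed(x), small(x), stale(x), valid(d), valid(x), visible(d), wooden(x)} — 22 facts.

22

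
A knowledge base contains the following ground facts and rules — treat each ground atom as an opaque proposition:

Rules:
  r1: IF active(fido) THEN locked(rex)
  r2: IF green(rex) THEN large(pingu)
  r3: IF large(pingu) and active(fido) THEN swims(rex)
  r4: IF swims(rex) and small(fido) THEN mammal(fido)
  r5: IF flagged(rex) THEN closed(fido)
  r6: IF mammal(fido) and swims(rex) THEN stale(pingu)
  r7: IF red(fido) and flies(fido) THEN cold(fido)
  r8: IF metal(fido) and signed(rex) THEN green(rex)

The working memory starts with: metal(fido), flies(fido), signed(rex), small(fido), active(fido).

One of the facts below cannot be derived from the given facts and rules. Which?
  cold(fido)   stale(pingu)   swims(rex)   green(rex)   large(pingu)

cold(fido)

Round 1: r1 [IF active(fido) THEN locked(rex)]; r8 [IF metal(fido) and signed(rex) THEN green(rex)]. Adds locked(rex), green(rex).
Round 2: r2 [IF green(rex) THEN large(pingu)]. Adds large(pingu).
Round 3: r3 [IF large(pingu) and active(fido) THEN swims(rex)]. Adds swims(rex).
Round 4: r4 [IF swims(rex) and small(fido) THEN mammal(fido)]. Adds mammal(fido).
Round 5: r6 [IF mammal(fido) and swims(rex) THEN stale(pingu)]. Adds stale(pingu).
Derived: swims(rex) (round 3), large(pingu) (round 2), green(rex) (round 1), stale(pingu) (round 5). cold(fido) never appears in any round.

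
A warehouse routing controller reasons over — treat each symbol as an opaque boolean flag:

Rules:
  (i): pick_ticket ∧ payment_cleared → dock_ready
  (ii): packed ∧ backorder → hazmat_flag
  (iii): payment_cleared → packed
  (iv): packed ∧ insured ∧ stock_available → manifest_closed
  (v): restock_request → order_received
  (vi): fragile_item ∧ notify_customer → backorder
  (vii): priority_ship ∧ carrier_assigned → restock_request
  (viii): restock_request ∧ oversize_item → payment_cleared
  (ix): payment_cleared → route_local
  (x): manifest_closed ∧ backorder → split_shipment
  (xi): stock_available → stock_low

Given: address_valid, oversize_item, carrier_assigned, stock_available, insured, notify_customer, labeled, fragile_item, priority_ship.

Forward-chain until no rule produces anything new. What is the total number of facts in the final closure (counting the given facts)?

Round 1 — (vi), (vii), (xi), derive backorder, restock_request, stock_low.
Round 2 — (v), (viii), derive order_received, payment_cleared.
Round 3 — (iii), (ix), derive packed, route_local.
Round 4 — (ii), (iv), derive hazmat_flag, manifest_closed.
Round 5 — (x), derive split_shipment.
Closure: {address_valid, backorder, carrier_assigned, fragile_item, hazmat_flag, insured, labeled, manifest_closed, notify_customer, order_received, oversize_item, packed, payment_cleared, priority_ship, restock_request, route_local, split_shipment, stock_available, stock_low} — 19 facts.

19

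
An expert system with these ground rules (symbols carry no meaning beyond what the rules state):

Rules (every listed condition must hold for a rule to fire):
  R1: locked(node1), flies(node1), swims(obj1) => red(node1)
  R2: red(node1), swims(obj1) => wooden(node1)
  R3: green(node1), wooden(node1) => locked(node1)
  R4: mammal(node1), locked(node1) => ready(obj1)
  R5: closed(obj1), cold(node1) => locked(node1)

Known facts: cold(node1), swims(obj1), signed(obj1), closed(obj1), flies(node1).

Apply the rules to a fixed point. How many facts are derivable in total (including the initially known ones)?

[1] R5 [closed(obj1), cold(node1) => locked(node1)]. ⇒ new: locked(node1).
[2] R1 [locked(node1), flies(node1), swims(obj1) => red(node1)]. ⇒ new: red(node1).
[3] R2 [red(node1), swims(obj1) => wooden(node1)]. ⇒ new: wooden(node1).
Closure: {closed(obj1), cold(node1), flies(node1), locked(node1), red(node1), signed(obj1), swims(obj1), wooden(node1)} — 8 facts.

8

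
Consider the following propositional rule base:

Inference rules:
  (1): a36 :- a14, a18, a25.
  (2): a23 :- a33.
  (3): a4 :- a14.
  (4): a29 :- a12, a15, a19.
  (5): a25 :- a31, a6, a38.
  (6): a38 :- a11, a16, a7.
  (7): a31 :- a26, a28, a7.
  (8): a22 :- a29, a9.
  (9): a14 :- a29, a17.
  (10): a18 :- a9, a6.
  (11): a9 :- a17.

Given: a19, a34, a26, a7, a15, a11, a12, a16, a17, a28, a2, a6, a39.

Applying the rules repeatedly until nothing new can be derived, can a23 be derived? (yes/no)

no

Round 1 fires (4), (6), (7), (11), giving a29, a38, a31, a9.
Round 2 fires (5), (8), (9), (10), giving a25, a22, a14, a18.
Round 3 fires (1), (3), giving a36, a4.
Fixed point reached. a23 is concluded only by (2); (2) needs a33 (never derived).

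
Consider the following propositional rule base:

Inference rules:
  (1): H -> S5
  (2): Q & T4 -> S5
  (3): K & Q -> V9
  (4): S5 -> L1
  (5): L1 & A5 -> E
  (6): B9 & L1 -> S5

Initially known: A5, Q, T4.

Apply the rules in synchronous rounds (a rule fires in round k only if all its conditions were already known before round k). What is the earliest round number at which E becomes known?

3

Round 1 — (2), derive S5.
Round 2 — (4), derive L1.
Round 3 — (5), derive E.
E first appears in round 3.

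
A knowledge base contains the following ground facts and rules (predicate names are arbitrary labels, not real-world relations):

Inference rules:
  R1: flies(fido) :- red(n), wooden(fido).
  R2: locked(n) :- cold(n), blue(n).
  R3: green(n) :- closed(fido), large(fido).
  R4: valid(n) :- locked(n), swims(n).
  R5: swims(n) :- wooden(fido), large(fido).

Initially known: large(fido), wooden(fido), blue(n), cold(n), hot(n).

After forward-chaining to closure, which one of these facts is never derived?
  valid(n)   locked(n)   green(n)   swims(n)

Round 1 fires R2, R5, giving locked(n), swims(n).
Round 2 fires R4, giving valid(n).
Derived: swims(n) (round 1), locked(n) (round 1), valid(n) (round 2). green(n) never appears in any round.

green(n)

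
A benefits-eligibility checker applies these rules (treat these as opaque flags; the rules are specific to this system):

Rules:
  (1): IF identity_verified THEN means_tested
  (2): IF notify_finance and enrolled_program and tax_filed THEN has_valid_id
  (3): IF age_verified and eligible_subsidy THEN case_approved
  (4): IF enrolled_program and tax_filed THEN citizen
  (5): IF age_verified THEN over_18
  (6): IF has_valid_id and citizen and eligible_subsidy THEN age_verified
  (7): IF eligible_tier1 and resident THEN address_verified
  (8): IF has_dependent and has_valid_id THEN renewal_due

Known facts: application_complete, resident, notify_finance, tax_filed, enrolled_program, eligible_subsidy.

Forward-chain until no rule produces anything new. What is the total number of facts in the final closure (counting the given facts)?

11

Round 1: (2) [IF notify_finance and enrolled_program and tax_filed THEN has_valid_id]; (4) [IF enrolled_program and tax_filed THEN citizen]. New: has_valid_id, citizen.
Round 2: (6) [IF has_valid_id and citizen and eligible_subsidy THEN age_verified]. New: age_verified.
Round 3: (3) [IF age_verified and eligible_subsidy THEN case_approved]; (5) [IF age_verified THEN over_18]. New: case_approved, over_18.
Closure: {age_verified, application_complete, case_approved, citizen, eligible_subsidy, enrolled_program, has_valid_id, notify_finance, over_18, resident, tax_filed} — 11 facts.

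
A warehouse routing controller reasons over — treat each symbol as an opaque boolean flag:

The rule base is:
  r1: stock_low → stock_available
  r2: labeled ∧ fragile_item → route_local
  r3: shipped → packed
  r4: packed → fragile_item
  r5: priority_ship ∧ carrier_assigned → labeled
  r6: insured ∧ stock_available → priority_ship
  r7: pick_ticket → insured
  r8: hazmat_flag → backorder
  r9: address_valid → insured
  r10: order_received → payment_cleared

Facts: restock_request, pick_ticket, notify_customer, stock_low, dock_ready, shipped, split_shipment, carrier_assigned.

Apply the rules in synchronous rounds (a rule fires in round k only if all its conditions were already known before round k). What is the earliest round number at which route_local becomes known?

4

Round 1: r1 [stock_low → stock_available]; r3 [shipped → packed]; r7 [pick_ticket → insured]. New: stock_available, packed, insured.
Round 2: r4 [packed → fragile_item]; r6 [insured ∧ stock_available → priority_ship]. New: fragile_item, priority_ship.
Round 3: r5 [priority_ship ∧ carrier_assigned → labeled]. New: labeled.
Round 4: r2 [labeled ∧ fragile_item → route_local]. New: route_local.
route_local first appears in round 4.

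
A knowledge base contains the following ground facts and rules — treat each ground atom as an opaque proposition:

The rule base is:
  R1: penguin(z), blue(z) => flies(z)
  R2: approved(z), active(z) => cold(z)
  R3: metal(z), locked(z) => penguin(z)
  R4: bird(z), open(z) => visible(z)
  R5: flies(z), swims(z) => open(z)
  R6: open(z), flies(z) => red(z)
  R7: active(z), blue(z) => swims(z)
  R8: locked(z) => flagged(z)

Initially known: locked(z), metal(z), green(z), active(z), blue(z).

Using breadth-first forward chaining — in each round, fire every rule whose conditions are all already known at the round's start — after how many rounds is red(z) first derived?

Round 1 fires R3, R7, R8, giving penguin(z), swims(z), flagged(z).
Round 2 fires R1, giving flies(z).
Round 3 fires R5, giving open(z).
Round 4 fires R6, giving red(z).
red(z) first appears in round 4.

4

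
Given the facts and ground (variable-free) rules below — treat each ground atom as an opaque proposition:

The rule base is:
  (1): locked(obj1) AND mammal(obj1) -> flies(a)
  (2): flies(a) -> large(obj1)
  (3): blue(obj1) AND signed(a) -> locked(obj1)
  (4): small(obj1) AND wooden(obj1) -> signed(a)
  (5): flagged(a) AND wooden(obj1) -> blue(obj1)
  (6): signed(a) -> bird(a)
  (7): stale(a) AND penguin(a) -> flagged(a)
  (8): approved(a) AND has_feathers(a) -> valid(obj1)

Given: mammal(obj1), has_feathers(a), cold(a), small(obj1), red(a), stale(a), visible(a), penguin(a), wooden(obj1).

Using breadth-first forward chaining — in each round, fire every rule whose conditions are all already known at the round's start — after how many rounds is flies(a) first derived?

4

Round 1: (4) [small(obj1) AND wooden(obj1) -> signed(a)]; (7) [stale(a) AND penguin(a) -> flagged(a)]. New: signed(a), flagged(a).
Round 2: (5) [flagged(a) AND wooden(obj1) -> blue(obj1)]; (6) [signed(a) -> bird(a)]. New: blue(obj1), bird(a).
Round 3: (3) [blue(obj1) AND signed(a) -> locked(obj1)]. New: locked(obj1).
Round 4: (1) [locked(obj1) AND mammal(obj1) -> flies(a)]. New: flies(a).
flies(a) first appears in round 4.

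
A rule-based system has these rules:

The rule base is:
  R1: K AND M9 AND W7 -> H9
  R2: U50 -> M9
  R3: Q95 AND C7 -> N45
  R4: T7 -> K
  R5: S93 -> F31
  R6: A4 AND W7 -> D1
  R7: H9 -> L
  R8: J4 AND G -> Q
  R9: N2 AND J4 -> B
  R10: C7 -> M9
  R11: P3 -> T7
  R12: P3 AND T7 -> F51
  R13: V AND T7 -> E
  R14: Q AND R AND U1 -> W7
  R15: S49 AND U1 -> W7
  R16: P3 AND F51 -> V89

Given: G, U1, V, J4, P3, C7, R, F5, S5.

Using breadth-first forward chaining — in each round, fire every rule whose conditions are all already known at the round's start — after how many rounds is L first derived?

4

[1] R8 [J4 AND G -> Q]; R10 [C7 -> M9]; R11 [P3 -> T7]. ⇒ new: Q, M9, T7.
[2] R4 [T7 -> K]; R12 [P3 AND T7 -> F51]; R13 [V AND T7 -> E]; R14 [Q AND R AND U1 -> W7]. ⇒ new: K, F51, E, W7.
[3] R1 [K AND M9 AND W7 -> H9]; R16 [P3 AND F51 -> V89]. ⇒ new: H9, V89.
[4] R7 [H9 -> L]. ⇒ new: L.
L first appears in round 4.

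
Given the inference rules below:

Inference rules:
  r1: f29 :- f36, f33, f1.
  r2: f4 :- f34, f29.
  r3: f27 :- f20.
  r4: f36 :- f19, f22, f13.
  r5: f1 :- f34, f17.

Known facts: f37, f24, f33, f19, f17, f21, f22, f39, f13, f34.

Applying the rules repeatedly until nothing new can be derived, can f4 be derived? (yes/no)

yes

Round 1: r4 [f36 :- f19, f22, f13.]; r5 [f1 :- f34, f17.]. Adds f36, f1.
Round 2: r1 [f29 :- f36, f33, f1.]. Adds f29.
Round 3: r2 [f4 :- f34, f29.]. Adds f4.
f4 appears in round 3, so it is derivable.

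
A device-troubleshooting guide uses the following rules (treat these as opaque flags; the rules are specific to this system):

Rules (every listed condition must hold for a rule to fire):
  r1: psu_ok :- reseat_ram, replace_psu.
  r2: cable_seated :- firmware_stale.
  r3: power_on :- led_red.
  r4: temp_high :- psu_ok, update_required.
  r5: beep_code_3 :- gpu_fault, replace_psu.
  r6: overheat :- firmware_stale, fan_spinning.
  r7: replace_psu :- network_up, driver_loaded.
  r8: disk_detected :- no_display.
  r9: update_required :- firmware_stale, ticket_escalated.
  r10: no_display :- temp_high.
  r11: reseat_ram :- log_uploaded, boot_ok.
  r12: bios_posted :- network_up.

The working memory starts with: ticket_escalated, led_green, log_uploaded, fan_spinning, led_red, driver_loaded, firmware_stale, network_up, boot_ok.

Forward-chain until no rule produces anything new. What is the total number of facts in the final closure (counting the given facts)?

Round 1 — r2, r3, r6, r7, r9, r11, r12, derive cable_seated, power_on, overheat, replace_psu, update_required, reseat_ram, bios_posted.
Round 2 — r1, derive psu_ok.
Round 3 — r4, derive temp_high.
Round 4 — r10, derive no_display.
Round 5 — r8, derive disk_detected.
Closure: {bios_posted, boot_ok, cable_seated, disk_detected, driver_loaded, fan_spinning, firmware_stale, led_green, led_red, log_uploaded, network_up, no_display, overheat, power_on, psu_ok, replace_psu, reseat_ram, temp_high, ticket_escalated, update_required} — 20 facts.

20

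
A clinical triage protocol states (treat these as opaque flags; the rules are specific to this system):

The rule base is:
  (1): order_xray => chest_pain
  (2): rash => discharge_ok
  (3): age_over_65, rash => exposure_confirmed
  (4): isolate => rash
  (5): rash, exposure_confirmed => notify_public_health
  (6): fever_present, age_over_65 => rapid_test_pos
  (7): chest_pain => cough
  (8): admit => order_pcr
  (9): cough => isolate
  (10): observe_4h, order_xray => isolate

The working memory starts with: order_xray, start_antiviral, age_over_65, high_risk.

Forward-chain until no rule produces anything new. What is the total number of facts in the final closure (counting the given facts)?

11

Round 1: (1) [order_xray => chest_pain]. New: chest_pain.
Round 2: (7) [chest_pain => cough]. New: cough.
Round 3: (9) [cough => isolate]. New: isolate.
Round 4: (4) [isolate => rash]. New: rash.
Round 5: (2) [rash => discharge_ok]; (3) [age_over_65, rash => exposure_confirmed]. New: discharge_ok, exposure_confirmed.
Round 6: (5) [rash, exposure_confirmed => notify_public_health]. New: notify_public_health.
Closure: {age_over_65, chest_pain, cough, discharge_ok, exposure_confirmed, high_risk, isolate, notify_public_health, order_xray, rash, start_antiviral} — 11 facts.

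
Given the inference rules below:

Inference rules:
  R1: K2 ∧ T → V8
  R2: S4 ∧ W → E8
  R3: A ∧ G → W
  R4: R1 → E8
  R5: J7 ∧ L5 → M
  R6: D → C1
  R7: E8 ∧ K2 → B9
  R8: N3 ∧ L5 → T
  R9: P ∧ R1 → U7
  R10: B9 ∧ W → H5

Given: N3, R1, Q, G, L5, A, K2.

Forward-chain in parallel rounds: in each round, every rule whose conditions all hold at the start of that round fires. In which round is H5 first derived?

3

Round 1 fires R3, R4, R8, giving W, E8, T.
Round 2 fires R1, R7, giving V8, B9.
Round 3 fires R10, giving H5.
H5 first appears in round 3.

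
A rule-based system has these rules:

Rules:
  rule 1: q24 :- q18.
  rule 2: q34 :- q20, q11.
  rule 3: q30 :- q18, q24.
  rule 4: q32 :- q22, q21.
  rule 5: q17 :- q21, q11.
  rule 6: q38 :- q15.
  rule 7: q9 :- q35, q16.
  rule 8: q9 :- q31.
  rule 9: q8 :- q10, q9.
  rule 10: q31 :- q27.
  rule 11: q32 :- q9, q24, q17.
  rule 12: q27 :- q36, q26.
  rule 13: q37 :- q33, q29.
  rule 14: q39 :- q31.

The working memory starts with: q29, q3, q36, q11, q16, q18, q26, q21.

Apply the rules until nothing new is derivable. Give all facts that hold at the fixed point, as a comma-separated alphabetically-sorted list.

q11, q16, q17, q18, q21, q24, q26, q27, q29, q3, q30, q31, q32, q36, q39, q9

Round 1 — rule 1, rule 5, rule 12, derive q24, q17, q27.
Round 2 — rule 3, rule 10, derive q30, q31.
Round 3 — rule 8, rule 14, derive q9, q39.
Round 4 — rule 11, derive q32.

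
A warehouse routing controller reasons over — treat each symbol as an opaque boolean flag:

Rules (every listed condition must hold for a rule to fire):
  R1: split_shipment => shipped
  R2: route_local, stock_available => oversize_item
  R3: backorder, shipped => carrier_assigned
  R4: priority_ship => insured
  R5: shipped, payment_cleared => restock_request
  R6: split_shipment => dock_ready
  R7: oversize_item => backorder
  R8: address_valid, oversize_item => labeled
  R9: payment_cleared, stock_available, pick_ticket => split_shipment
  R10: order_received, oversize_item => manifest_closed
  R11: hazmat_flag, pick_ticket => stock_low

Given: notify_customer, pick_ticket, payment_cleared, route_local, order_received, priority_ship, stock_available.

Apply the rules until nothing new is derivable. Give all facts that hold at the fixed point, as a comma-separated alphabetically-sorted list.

backorder, carrier_assigned, dock_ready, insured, manifest_closed, notify_customer, order_received, oversize_item, payment_cleared, pick_ticket, priority_ship, restock_request, route_local, shipped, split_shipment, stock_available

Round 1 fires R2, R4, R9, giving oversize_item, insured, split_shipment.
Round 2 fires R1, R6, R7, R10, giving shipped, dock_ready, backorder, manifest_closed.
Round 3 fires R3, R5, giving carrier_assigned, restock_request.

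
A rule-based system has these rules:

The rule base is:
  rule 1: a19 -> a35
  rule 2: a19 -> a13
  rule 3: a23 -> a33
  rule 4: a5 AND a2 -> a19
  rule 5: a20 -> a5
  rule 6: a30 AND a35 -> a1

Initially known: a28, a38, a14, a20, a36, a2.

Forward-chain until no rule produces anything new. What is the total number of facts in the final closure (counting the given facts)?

Round 1: rule 5 [a20 -> a5]. Adds a5.
Round 2: rule 4 [a5 AND a2 -> a19]. Adds a19.
Round 3: rule 1 [a19 -> a35]; rule 2 [a19 -> a13]. Adds a35, a13.
Closure: {a13, a14, a19, a2, a20, a28, a35, a36, a38, a5} — 10 facts.

10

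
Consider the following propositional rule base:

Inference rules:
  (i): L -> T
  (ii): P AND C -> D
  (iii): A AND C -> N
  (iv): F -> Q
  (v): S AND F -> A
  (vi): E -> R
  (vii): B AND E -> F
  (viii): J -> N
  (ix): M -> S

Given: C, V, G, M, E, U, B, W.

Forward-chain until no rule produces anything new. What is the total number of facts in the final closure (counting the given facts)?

Round 1 — (vi), (vii), (ix), derive R, F, S.
Round 2 — (iv), (v), derive Q, A.
Round 3 — (iii), derive N.
Closure: {A, B, C, E, F, G, M, N, Q, R, S, U, V, W} — 14 facts.

14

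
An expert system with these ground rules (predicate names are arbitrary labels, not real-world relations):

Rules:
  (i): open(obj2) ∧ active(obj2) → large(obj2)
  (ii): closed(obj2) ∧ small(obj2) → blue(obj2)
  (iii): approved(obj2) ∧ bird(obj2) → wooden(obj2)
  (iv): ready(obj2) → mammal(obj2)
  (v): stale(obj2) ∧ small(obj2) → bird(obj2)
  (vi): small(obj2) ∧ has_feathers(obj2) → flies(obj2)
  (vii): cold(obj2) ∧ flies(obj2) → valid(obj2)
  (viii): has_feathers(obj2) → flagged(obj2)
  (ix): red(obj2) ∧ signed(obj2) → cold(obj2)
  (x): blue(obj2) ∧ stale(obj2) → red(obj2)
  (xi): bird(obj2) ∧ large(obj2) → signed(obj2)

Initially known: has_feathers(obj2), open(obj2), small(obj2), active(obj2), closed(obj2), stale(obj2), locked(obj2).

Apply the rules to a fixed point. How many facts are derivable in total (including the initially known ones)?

16

Round 1: (i) [open(obj2) ∧ active(obj2) → large(obj2)]; (ii) [closed(obj2) ∧ small(obj2) → blue(obj2)]; (v) [stale(obj2) ∧ small(obj2) → bird(obj2)]; (vi) [small(obj2) ∧ has_feathers(obj2) → flies(obj2)]; (viii) [has_feathers(obj2) → flagged(obj2)]. New: large(obj2), blue(obj2), bird(obj2), flies(obj2), flagged(obj2).
Round 2: (x) [blue(obj2) ∧ stale(obj2) → red(obj2)]; (xi) [bird(obj2) ∧ large(obj2) → signed(obj2)]. New: red(obj2), signed(obj2).
Round 3: (ix) [red(obj2) ∧ signed(obj2) → cold(obj2)]. New: cold(obj2).
Round 4: (vii) [cold(obj2) ∧ flies(obj2) → valid(obj2)]. New: valid(obj2).
Closure: {active(obj2), bird(obj2), blue(obj2), closed(obj2), cold(obj2), flagged(obj2), flies(obj2), has_feathers(obj2), large(obj2), locked(obj2), open(obj2), red(obj2), signed(obj2), small(obj2), stale(obj2), valid(obj2)} — 16 facts.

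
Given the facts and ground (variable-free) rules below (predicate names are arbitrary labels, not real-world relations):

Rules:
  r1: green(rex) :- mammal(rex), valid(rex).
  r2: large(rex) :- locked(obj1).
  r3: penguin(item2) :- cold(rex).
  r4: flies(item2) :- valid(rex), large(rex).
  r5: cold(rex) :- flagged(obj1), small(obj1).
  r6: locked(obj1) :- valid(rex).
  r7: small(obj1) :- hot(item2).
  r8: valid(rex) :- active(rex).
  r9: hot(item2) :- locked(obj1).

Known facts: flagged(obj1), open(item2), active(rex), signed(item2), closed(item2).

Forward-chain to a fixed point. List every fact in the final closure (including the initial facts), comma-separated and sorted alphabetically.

Round 1: r8 [valid(rex) :- active(rex).]. Adds valid(rex).
Round 2: r6 [locked(obj1) :- valid(rex).]. Adds locked(obj1).
Round 3: r2 [large(rex) :- locked(obj1).]; r9 [hot(item2) :- locked(obj1).]. Adds large(rex), hot(item2).
Round 4: r4 [flies(item2) :- valid(rex), large(rex).]; r7 [small(obj1) :- hot(item2).]. Adds flies(item2), small(obj1).
Round 5: r5 [cold(rex) :- flagged(obj1), small(obj1).]. Adds cold(rex).
Round 6: r3 [penguin(item2) :- cold(rex).]. Adds penguin(item2).

active(rex), closed(item2), cold(rex), flagged(obj1), flies(item2), hot(item2), large(rex), locked(obj1), open(item2), penguin(item2), signed(item2), small(obj1), valid(rex)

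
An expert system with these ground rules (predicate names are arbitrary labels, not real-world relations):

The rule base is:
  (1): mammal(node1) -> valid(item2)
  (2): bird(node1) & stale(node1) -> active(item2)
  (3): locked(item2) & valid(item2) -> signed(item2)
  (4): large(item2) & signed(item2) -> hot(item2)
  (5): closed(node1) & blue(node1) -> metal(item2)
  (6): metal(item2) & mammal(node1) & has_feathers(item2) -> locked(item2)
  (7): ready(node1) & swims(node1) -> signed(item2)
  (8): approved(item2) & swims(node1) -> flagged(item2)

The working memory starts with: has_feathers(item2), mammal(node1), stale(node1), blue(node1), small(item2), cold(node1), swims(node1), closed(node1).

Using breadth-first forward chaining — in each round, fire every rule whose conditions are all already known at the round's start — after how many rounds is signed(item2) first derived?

3

Round 1 — (1), (5), derive valid(item2), metal(item2).
Round 2 — (6), derive locked(item2).
Round 3 — (3), derive signed(item2).
signed(item2) first appears in round 3.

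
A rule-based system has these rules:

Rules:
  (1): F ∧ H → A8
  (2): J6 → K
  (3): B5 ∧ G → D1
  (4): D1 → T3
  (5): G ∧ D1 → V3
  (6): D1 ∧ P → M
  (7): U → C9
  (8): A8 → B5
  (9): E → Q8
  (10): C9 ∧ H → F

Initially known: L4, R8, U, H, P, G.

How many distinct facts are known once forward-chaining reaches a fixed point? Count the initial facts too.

14

Round 1 — (7), derive C9.
Round 2 — (10), derive F.
Round 3 — (1), derive A8.
Round 4 — (8), derive B5.
Round 5 — (3), derive D1.
Round 6 — (4), (5), (6), derive T3, V3, M.
Closure: {A8, B5, C9, D1, F, G, H, L4, M, P, R8, T3, U, V3} — 14 facts.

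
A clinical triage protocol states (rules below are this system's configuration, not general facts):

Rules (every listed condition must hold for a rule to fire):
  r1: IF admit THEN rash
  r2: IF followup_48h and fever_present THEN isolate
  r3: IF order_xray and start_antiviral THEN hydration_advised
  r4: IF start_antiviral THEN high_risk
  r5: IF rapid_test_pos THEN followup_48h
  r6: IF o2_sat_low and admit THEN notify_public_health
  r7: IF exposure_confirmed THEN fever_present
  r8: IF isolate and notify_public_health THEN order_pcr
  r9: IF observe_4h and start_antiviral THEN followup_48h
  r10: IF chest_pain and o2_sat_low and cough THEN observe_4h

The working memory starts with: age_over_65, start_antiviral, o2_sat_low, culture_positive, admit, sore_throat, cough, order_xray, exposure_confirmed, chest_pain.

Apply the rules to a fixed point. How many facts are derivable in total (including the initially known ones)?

19

Round 1 — r1, r3, r4, r6, r7, r10, derive rash, hydration_advised, high_risk, notify_public_health, fever_present, observe_4h.
Round 2 — r9, derive followup_48h.
Round 3 — r2, derive isolate.
Round 4 — r8, derive order_pcr.
Closure: {admit, age_over_65, chest_pain, cough, culture_positive, exposure_confirmed, fever_present, followup_48h, high_risk, hydration_advised, isolate, notify_public_health, o2_sat_low, observe_4h, order_pcr, order_xray, rash, sore_throat, start_antiviral} — 19 facts.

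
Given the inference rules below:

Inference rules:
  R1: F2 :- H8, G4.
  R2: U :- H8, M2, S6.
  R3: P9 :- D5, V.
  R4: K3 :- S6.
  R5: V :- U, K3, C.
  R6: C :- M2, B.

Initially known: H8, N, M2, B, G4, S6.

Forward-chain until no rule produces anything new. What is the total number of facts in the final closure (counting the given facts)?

Round 1: R1 [F2 :- H8, G4.]; R2 [U :- H8, M2, S6.]; R4 [K3 :- S6.]; R6 [C :- M2, B.]. New: F2, U, K3, C.
Round 2: R5 [V :- U, K3, C.]. New: V.
Closure: {B, C, F2, G4, H8, K3, M2, N, S6, U, V} — 11 facts.

11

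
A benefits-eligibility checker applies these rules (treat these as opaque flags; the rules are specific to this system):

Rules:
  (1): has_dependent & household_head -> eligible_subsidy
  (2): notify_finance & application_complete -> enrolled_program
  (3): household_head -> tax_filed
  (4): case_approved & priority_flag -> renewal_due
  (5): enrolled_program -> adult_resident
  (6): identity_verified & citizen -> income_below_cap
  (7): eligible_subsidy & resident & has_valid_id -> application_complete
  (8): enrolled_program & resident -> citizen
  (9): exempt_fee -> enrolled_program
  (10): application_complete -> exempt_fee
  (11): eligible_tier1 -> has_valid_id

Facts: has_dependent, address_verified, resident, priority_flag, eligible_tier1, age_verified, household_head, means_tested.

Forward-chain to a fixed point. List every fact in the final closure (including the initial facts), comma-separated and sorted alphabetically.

address_verified, adult_resident, age_verified, application_complete, citizen, eligible_subsidy, eligible_tier1, enrolled_program, exempt_fee, has_dependent, has_valid_id, household_head, means_tested, priority_flag, resident, tax_filed

Round 1 — (1), (3), (11), derive eligible_subsidy, tax_filed, has_valid_id.
Round 2 — (7), derive application_complete.
Round 3 — (10), derive exempt_fee.
Round 4 — (9), derive enrolled_program.
Round 5 — (5), (8), derive adult_resident, citizen.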